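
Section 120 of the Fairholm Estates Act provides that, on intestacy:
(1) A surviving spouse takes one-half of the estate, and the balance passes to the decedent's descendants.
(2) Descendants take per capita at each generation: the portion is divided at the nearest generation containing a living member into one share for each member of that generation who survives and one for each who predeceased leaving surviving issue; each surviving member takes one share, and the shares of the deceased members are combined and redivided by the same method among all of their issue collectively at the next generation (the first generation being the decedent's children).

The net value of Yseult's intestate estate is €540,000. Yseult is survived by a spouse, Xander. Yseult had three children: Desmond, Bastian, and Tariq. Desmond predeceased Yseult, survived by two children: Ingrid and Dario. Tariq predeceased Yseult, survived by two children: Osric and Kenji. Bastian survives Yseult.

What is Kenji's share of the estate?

Xander takes one-half of €540,000 = €270,000. The remaining €270,000 passes to the descendants.
The descendants' portion (€270,000) is divided at the children's generation into 3 shares of €90,000. Bastian takes €90,000. The 2 shares of the deceased (Desmond and Tariq) are combined into a pool of €180,000.
That pool (€180,000) is divided at the grandchildren's generation equally among Ingrid, Dario, Osric, and Kenji: €45,000 each.

Kenji receives €45,000.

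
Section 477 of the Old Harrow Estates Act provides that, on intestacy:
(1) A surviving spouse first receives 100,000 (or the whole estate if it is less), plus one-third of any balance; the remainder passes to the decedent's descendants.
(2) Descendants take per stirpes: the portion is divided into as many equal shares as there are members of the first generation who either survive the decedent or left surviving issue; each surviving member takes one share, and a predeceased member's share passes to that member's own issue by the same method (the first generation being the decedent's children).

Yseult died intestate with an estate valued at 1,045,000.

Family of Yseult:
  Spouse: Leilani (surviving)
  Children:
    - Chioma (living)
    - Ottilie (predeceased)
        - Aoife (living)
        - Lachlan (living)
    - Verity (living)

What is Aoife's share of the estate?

Leilani first takes 100,000, leaving a balance of 945,000. Leilani then takes one-third of the balance (315,000), for a total of 415,000. The remaining 630,000 passes to the descendants.
The descendants' portion (630,000) is divided into 3 shares of 210,000: Chioma and Verity each take 210,000; Ottilie's 210,000 share passes to Ottilie's issue.
Ottilie's share (210,000) is divided into 2 shares of 105,000: Aoife and Lachlan each take 105,000.

Aoife receives 105,000.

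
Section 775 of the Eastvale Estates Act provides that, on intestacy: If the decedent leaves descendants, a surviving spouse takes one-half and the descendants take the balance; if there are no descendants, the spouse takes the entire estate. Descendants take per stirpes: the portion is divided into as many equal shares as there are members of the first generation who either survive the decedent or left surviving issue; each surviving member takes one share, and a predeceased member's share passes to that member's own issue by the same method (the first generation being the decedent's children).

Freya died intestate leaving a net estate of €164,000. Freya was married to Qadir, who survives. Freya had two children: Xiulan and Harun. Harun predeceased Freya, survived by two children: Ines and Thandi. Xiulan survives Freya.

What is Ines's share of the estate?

Ines receives €20,500.

Qadir takes one-half of €164,000 = €82,000. The remaining €82,000 passes to the descendants.
The descendants' portion (€82,000) is divided into 2 shares of €41,000: Xiulan takes €41,000; Harun's €41,000 share passes to Harun's issue.
Harun's share (€41,000) is divided into 2 shares of €20,500: Ines and Thandi each take €20,500.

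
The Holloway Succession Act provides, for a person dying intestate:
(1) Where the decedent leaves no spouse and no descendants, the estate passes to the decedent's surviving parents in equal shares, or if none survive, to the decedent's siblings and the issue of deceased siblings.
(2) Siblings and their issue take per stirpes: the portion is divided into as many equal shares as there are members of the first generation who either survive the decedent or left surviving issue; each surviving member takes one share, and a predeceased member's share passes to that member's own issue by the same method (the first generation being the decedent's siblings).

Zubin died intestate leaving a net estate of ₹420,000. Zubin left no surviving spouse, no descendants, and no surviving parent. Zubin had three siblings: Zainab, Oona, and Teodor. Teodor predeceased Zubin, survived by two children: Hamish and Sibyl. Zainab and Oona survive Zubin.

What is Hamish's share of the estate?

Hamish receives ₹70,000.

The entire ₹420,000 passes to the siblings and their issue.
That amount (₹420,000) is divided into 3 shares of ₹140,000: Zainab and Oona each take ₹140,000; Teodor's ₹140,000 share passes to Teodor's issue.
Teodor's share (₹140,000) is divided into 2 shares of ₹70,000: Hamish and Sibyl each take ₹70,000.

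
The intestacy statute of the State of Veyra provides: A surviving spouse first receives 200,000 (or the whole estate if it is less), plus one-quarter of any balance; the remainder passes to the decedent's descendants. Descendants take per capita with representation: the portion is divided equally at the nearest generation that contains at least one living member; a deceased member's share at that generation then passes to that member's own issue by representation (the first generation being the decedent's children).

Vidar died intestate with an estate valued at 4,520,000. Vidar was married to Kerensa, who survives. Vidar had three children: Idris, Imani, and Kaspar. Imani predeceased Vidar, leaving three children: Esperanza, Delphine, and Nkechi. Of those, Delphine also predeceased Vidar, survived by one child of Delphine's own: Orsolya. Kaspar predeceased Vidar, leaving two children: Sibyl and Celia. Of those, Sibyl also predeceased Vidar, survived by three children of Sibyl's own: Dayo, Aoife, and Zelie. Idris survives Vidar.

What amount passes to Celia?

Kerensa first takes 200,000, leaving a balance of 4,320,000. Kerensa then takes one-quarter of the balance (1,080,000), for a total of 1,280,000. The remaining 3,240,000 passes to the descendants.
The descendants' portion (3,240,000) is divided into 3 shares of 1,080,000: Idris takes 1,080,000; Imani's 1,080,000 share passes to Imani's issue; Kaspar's 1,080,000 share passes to Kaspar's issue.
Imani's share (1,080,000) is divided into 3 shares of 360,000: Esperanza and Nkechi each take 360,000; Delphine's 360,000 share passes to Delphine's issue.
Delphine's share (360,000) passes entirely to Orsolya.
Kaspar's share (1,080,000) is divided into 2 shares of 540,000: Celia takes 540,000; Sibyl's 540,000 share passes to Sibyl's issue.
Sibyl's share (540,000) is divided into 3 shares of 180,000: Dayo, Aoife, and Zelie each take 180,000.

Celia receives 540,000.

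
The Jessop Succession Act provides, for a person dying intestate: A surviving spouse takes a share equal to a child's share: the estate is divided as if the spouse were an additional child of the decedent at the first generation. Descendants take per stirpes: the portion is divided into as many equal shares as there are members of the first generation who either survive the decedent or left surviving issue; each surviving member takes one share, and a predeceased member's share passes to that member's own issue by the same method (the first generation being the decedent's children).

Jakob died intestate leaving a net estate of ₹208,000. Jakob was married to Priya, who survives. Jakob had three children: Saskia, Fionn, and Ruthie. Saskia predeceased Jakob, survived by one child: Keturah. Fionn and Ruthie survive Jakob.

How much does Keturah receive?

The spouse counts as an additional share at the children's level, so there are 4 primary shares of ₹52,000. Priya takes one such share (₹52,000).
The children's combined portion (₹156,000) is divided into 3 shares of ₹52,000: Fionn and Ruthie each take ₹52,000; Saskia's ₹52,000 share passes to Saskia's issue.
Saskia's share (₹52,000) passes entirely to Keturah.

Keturah receives ₹52,000.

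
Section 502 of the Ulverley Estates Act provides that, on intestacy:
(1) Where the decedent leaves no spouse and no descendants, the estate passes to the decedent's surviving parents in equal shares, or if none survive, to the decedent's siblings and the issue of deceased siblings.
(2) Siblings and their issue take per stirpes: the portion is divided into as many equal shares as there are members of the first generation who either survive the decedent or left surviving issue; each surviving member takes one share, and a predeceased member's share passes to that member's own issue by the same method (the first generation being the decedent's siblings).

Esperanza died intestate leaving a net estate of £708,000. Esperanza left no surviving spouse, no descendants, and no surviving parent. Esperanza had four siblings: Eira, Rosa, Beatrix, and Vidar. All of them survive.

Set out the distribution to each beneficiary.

Eira: £177,000; Rosa: £177,000; Beatrix: £177,000; Vidar: £177,000

The entire £708,000 passes to the siblings and their issue.
That amount (£708,000) is divided into 4 shares of £177,000: Eira, Rosa, Beatrix, and Vidar each take £177,000.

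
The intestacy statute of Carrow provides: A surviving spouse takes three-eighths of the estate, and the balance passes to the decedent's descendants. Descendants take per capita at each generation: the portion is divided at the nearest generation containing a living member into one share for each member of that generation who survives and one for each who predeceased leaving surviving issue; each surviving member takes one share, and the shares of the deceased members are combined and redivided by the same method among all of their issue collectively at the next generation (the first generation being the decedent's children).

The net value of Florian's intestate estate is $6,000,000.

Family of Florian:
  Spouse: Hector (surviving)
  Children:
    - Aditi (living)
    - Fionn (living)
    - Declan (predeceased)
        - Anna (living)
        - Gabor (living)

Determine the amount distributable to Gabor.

Hector takes three-eighths of $6,000,000 = $2,250,000. The remaining $3,750,000 passes to the descendants.
The descendants' portion ($3,750,000) is divided at the children's generation into 3 shares of $1,250,000. Aditi and Fionn each take $1,250,000. The remaining share for the deceased Declan ($1,250,000) is carried to the next generation.
That pool ($1,250,000) is divided at the grandchildren's generation equally among Anna and Gabor: $625,000 each.

Gabor receives $625,000.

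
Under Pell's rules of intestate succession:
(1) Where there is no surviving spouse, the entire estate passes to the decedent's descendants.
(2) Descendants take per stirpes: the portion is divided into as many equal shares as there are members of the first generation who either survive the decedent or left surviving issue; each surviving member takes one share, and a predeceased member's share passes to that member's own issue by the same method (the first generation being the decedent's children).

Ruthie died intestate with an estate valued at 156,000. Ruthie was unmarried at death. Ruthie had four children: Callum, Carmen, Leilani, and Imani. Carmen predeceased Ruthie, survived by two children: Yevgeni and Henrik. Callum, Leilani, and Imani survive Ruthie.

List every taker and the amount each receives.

Callum: 39,000; Yevgeni: 19,500; Henrik: 19,500; Leilani: 39,000; Imani: 39,000

The entire 156,000 passes to the descendants.
That amount (156,000) is divided into 4 shares of 39,000: Callum, Leilani, and Imani each take 39,000; Carmen's 39,000 share passes to Carmen's issue.
Carmen's share (39,000) is divided into 2 shares of 19,500: Yevgeni and Henrik each take 19,500.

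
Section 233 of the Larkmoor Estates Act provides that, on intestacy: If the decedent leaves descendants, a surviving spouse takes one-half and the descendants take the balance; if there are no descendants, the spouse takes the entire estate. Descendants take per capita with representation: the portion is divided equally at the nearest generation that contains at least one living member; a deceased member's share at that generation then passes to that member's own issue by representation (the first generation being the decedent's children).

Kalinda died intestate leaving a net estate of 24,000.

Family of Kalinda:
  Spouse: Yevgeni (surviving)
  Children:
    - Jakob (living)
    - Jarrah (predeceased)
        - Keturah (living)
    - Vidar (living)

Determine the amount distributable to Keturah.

Keturah receives 4,000.

Yevgeni takes one-half of 24,000 = 12,000. The remaining 12,000 passes to the descendants.
The descendants' portion (12,000) is divided into 3 shares of 4,000: Jakob and Vidar each take 4,000; Jarrah's 4,000 share passes to Jarrah's issue.
Jarrah's share (4,000) passes entirely to Keturah.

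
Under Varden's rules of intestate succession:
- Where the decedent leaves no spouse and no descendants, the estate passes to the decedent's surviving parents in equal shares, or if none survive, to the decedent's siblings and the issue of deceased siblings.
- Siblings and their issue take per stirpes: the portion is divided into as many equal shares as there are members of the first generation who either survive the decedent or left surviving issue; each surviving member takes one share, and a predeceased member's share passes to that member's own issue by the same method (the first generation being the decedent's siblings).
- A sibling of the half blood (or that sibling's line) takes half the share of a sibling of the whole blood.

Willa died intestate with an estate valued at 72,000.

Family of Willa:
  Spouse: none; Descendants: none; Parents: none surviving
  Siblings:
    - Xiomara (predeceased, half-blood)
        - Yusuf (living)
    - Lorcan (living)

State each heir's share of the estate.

Yusuf: 24,000; Lorcan: 48,000

The entire 72,000 passes to the siblings and their issue.
Counting each half-blood sibling's line as half a unit, there are 3/2 units in 72,000, so one unit is 48,000. Whole-blood lines (Lorcan) take 48,000 each; half-blood lines (Xiomara) take 24,000 each.
Xiomara's share (24,000) passes entirely to Yusuf.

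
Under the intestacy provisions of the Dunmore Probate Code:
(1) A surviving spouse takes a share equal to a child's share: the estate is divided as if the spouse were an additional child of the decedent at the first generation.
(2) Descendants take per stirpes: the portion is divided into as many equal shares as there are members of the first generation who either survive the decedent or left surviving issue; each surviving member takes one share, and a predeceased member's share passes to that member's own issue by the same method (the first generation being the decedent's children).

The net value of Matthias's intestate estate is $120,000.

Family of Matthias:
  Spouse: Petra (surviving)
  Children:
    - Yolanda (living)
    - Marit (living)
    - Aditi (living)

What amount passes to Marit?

Marit receives $30,000.

The spouse counts as an additional share at the children's level, so there are 4 primary shares of $30,000. Petra takes one such share ($30,000).
The children's combined portion ($90,000) is divided into 3 shares of $30,000: Yolanda, Marit, and Aditi each take $30,000.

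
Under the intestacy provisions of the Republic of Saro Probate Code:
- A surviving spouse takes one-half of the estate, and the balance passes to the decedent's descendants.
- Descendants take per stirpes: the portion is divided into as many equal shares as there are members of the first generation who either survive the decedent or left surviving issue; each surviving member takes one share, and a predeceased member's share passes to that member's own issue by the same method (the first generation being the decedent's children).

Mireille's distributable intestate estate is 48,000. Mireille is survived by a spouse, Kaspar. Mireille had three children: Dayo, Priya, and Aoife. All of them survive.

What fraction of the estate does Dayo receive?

Kaspar takes one-half of 48,000 = 24,000. The remaining 24,000 passes to the descendants.
The descendants' portion (24,000) is divided into 3 shares of 8,000: Dayo, Priya, and Aoife each take 8,000.

Dayo receives 1/6 of the estate.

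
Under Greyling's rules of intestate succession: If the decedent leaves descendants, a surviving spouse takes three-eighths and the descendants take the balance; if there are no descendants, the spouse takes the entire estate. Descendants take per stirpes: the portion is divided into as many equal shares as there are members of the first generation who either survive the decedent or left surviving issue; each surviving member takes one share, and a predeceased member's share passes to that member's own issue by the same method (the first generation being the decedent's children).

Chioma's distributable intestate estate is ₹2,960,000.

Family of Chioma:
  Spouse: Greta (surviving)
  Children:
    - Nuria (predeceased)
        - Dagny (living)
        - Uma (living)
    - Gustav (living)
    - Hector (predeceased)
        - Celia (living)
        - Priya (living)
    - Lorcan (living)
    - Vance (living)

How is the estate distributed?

Greta takes three-eighths of ₹2,960,000 = ₹1,110,000. The remaining ₹1,850,000 passes to the descendants.
The descendants' portion (₹1,850,000) is divided into 5 shares of ₹370,000: Gustav, Lorcan, and Vance each take ₹370,000; Nuria's ₹370,000 share passes to Nuria's issue; Hector's ₹370,000 share passes to Hector's issue.
Nuria's share (₹370,000) is divided into 2 shares of ₹185,000: Dagny and Uma each take ₹185,000.
Hector's share (₹370,000) is divided into 2 shares of ₹185,000: Celia and Priya each take ₹185,000.

Greta: ₹1,110,000; Dagny: ₹185,000; Uma: ₹185,000; Gustav: ₹370,000; Celia: ₹185,000; Priya: ₹185,000; Lorcan: ₹370,000; Vance: ₹370,000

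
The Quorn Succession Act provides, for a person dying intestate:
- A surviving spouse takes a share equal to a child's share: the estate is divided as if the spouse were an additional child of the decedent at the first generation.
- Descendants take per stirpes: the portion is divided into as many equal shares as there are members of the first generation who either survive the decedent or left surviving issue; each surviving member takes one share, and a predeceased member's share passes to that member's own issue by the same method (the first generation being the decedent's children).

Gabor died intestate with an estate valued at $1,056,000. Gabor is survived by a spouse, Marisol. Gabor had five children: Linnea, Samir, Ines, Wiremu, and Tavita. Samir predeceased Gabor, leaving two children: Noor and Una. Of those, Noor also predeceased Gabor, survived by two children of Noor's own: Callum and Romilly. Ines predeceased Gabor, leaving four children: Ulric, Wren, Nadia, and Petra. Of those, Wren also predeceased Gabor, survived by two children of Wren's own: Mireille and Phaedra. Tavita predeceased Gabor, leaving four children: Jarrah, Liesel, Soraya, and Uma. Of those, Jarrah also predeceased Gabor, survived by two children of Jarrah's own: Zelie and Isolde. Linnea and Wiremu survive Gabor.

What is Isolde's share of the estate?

Isolde receives $22,000.

The spouse counts as an additional share at the children's level, so there are 6 primary shares of $176,000. Marisol takes one such share ($176,000).
The children's combined portion ($880,000) is divided into 5 shares of $176,000: Linnea and Wiremu each take $176,000; Samir's $176,000 share passes to Samir's issue; Ines's $176,000 share passes to Ines's issue; Tavita's $176,000 share passes to Tavita's issue.
Samir's share ($176,000) is divided into 2 shares of $88,000: Una takes $88,000; Noor's $88,000 share passes to Noor's issue.
Noor's share ($88,000) is divided into 2 shares of $44,000: Callum and Romilly each take $44,000.
Ines's share ($176,000) is divided into 4 shares of $44,000: Ulric, Nadia, and Petra each take $44,000; Wren's $44,000 share passes to Wren's issue.
Wren's share ($44,000) is divided into 2 shares of $22,000: Mireille and Phaedra each take $22,000.
Tavita's share ($176,000) is divided into 4 shares of $44,000: Liesel, Soraya, and Uma each take $44,000; Jarrah's $44,000 share passes to Jarrah's issue.
Jarrah's share ($44,000) is divided into 2 shares of $22,000: Zelie and Isolde each take $22,000.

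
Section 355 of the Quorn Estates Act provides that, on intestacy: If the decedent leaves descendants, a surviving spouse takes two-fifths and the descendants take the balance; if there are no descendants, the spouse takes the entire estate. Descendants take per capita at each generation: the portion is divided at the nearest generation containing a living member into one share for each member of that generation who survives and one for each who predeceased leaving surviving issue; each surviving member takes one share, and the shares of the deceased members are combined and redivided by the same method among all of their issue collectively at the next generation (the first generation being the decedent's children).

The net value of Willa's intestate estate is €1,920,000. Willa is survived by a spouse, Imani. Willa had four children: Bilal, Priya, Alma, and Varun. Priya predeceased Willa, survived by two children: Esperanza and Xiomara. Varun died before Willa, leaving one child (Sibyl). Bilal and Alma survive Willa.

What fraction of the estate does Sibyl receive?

Imani takes two-fifths of €1,920,000 = €768,000. The remaining €1,152,000 passes to the descendants.
The descendants' portion (€1,152,000) is divided at the children's generation into 4 shares of €288,000. Bilal and Alma each take €288,000. The 2 shares of the deceased (Priya and Varun) are combined into a pool of €576,000.
That pool (€576,000) is divided at the grandchildren's generation equally among Esperanza, Xiomara, and Sibyl: €192,000 each.

Sibyl receives 1/10 of the estate.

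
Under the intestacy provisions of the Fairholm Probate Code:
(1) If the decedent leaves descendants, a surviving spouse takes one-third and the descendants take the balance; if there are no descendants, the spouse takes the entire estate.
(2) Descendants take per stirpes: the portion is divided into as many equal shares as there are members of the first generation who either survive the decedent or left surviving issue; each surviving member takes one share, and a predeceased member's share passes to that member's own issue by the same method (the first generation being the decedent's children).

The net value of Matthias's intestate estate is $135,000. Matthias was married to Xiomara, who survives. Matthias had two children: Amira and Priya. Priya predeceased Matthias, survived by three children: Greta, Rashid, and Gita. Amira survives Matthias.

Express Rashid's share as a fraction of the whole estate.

Xiomara takes one-third of $135,000 = $45,000. The remaining $90,000 passes to the descendants.
The descendants' portion ($90,000) is divided into 2 shares of $45,000: Amira takes $45,000; Priya's $45,000 share passes to Priya's issue.
Priya's share ($45,000) is divided into 3 shares of $15,000: Greta, Rashid, and Gita each take $15,000.

Rashid receives 1/9 of the estate.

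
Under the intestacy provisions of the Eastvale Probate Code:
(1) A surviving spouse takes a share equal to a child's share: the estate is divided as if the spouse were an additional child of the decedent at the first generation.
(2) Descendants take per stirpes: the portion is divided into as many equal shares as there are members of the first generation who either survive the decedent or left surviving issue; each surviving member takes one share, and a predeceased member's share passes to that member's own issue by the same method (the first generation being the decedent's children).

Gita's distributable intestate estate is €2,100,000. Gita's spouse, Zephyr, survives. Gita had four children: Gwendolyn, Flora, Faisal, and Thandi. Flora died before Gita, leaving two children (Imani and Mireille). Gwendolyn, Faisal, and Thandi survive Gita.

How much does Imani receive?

Imani receives €210,000.

The spouse counts as an additional share at the children's level, so there are 5 primary shares of €420,000. Zephyr takes one such share (€420,000).
The children's combined portion (€1,680,000) is divided into 4 shares of €420,000: Gwendolyn, Faisal, and Thandi each take €420,000; Flora's €420,000 share passes to Flora's issue.
Flora's share (€420,000) is divided into 2 shares of €210,000: Imani and Mireille each take €210,000.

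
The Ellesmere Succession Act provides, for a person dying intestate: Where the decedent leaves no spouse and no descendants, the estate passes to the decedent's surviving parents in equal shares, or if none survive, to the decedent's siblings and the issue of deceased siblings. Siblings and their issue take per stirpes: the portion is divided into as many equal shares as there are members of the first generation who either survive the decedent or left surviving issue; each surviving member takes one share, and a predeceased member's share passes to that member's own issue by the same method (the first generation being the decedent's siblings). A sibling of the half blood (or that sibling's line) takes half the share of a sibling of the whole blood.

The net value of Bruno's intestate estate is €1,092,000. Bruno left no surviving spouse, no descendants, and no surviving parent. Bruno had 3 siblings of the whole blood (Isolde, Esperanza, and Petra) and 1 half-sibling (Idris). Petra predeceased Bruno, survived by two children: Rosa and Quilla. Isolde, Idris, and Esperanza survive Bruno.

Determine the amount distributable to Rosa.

The entire €1,092,000 passes to the siblings and their issue.
Counting each half-blood sibling's line as half a unit, there are 7/2 units in €1,092,000, so one unit is €312,000. Whole-blood lines (Isolde, Esperanza, and Petra) take €312,000 each; half-blood lines (Idris) take €156,000 each.
Petra's share (€312,000) is divided into 2 shares of €156,000: Rosa and Quilla each take €156,000.

Rosa receives €156,000.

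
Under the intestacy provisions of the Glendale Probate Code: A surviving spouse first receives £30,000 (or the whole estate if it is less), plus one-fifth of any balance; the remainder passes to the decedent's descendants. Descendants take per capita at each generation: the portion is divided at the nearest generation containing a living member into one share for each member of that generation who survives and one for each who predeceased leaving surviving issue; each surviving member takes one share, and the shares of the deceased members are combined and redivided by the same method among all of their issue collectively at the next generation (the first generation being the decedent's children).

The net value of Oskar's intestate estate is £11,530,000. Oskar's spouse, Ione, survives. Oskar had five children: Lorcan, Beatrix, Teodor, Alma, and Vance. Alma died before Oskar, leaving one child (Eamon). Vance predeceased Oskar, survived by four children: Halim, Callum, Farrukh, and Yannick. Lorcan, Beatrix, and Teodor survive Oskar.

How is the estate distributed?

Ione first takes £30,000, leaving a balance of £11,500,000. Ione then takes one-fifth of the balance (£2,300,000), for a total of £2,330,000. The remaining £9,200,000 passes to the descendants.
The descendants' portion (£9,200,000) is divided at the children's generation into 5 shares of £1,840,000. Lorcan, Beatrix, and Teodor each take £1,840,000. The 2 shares of the deceased (Alma and Vance) are combined into a pool of £3,680,000.
That pool (£3,680,000) is divided at the grandchildren's generation equally among Eamon, Halim, Callum, Farrukh, and Yannick: £736,000 each.

Ione: £2,330,000; Lorcan: £1,840,000; Beatrix: £1,840,000; Teodor: £1,840,000; Eamon: £736,000; Halim: £736,000; Callum: £736,000; Farrukh: £736,000; Yannick: £736,000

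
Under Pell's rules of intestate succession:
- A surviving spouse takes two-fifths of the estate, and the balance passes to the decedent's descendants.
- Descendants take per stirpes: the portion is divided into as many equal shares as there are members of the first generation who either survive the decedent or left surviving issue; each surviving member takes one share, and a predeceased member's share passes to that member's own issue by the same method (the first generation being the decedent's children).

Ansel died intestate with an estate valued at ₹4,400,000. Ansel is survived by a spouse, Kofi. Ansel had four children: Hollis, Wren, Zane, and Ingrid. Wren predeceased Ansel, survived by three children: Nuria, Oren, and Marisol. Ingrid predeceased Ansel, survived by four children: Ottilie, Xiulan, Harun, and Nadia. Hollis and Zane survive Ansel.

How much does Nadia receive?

Nadia receives ₹165,000.

Kofi takes two-fifths of ₹4,400,000 = ₹1,760,000. The remaining ₹2,640,000 passes to the descendants.
The descendants' portion (₹2,640,000) is divided into 4 shares of ₹660,000: Hollis and Zane each take ₹660,000; Wren's ₹660,000 share passes to Wren's issue; Ingrid's ₹660,000 share passes to Ingrid's issue.
Wren's share (₹660,000) is divided into 3 shares of ₹220,000: Nuria, Oren, and Marisol each take ₹220,000.
Ingrid's share (₹660,000) is divided into 4 shares of ₹165,000: Ottilie, Xiulan, Harun, and Nadia each take ₹165,000.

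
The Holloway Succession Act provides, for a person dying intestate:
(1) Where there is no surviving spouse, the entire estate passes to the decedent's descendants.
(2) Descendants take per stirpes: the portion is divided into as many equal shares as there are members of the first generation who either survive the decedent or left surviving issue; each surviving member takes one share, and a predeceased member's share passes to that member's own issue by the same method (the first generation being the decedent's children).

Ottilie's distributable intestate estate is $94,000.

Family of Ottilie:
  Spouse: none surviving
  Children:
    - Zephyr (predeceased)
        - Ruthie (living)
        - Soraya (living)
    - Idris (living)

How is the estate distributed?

Ruthie: $23,500; Soraya: $23,500; Idris: $47,000

The entire $94,000 passes to the descendants.
That amount ($94,000) is divided into 2 shares of $47,000: Idris takes $47,000; Zephyr's $47,000 share passes to Zephyr's issue.
Zephyr's share ($47,000) is divided into 2 shares of $23,500: Ruthie and Soraya each take $23,500.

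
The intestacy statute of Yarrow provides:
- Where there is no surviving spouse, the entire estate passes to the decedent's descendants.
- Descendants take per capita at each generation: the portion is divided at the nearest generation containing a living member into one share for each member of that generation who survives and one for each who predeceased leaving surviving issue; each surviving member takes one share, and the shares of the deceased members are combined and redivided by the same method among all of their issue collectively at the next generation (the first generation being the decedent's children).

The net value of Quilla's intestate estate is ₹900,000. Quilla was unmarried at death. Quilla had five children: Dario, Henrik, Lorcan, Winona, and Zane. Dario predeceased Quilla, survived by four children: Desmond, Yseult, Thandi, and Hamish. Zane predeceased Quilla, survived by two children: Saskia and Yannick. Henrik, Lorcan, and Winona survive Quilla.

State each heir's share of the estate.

Desmond: ₹60,000; Yseult: ₹60,000; Thandi: ₹60,000; Hamish: ₹60,000; Henrik: ₹180,000; Lorcan: ₹180,000; Winona: ₹180,000; Saskia: ₹60,000; Yannick: ₹60,000

The entire ₹900,000 passes to the descendants.
That amount (₹900,000) is divided at the children's generation into 5 shares of ₹180,000. Henrik, Lorcan, and Winona each take ₹180,000. The 2 shares of the deceased (Dario and Zane) are combined into a pool of ₹360,000.
That pool (₹360,000) is divided at the grandchildren's generation equally among Desmond, Yseult, Thandi, Hamish, Saskia, and Yannick: ₹60,000 each.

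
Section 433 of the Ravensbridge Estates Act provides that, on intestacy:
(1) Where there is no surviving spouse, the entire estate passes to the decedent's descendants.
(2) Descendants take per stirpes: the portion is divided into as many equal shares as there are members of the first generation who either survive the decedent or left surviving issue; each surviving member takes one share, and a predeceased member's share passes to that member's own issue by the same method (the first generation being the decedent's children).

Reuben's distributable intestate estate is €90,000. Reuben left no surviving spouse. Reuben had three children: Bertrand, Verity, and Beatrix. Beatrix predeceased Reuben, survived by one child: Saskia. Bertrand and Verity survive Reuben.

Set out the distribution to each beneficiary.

Bertrand: €30,000; Verity: €30,000; Saskia: €30,000

The entire €90,000 passes to the descendants.
That amount (€90,000) is divided into 3 shares of €30,000: Bertrand and Verity each take €30,000; Beatrix's €30,000 share passes to Beatrix's issue.
Beatrix's share (€30,000) passes entirely to Saskia.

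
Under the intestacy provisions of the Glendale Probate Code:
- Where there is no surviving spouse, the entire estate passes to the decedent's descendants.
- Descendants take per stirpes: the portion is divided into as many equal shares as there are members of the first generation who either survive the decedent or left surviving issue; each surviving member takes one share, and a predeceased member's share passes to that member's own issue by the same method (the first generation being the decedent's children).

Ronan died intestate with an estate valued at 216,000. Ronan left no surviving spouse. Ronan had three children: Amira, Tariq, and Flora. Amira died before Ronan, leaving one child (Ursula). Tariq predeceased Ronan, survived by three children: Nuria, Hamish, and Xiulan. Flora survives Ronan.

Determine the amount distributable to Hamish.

The entire 216,000 passes to the descendants.
That amount (216,000) is divided into 3 shares of 72,000: Flora takes 72,000; Amira's 72,000 share passes to Amira's issue; Tariq's 72,000 share passes to Tariq's issue.
Amira's share (72,000) passes entirely to Ursula.
Tariq's share (72,000) is divided into 3 shares of 24,000: Nuria, Hamish, and Xiulan each take 24,000.

Hamish receives 24,000.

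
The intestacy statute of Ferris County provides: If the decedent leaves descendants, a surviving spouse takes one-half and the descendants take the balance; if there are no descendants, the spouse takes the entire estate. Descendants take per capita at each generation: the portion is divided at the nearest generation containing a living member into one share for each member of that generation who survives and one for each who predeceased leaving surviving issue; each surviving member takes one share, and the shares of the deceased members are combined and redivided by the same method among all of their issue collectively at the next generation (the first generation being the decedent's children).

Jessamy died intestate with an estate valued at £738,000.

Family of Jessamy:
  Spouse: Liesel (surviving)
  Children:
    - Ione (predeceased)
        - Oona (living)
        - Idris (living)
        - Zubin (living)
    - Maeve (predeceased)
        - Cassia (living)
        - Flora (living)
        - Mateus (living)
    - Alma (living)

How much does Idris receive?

Idris receives £41,000.

Liesel takes one-half of £738,000 = £369,000. The remaining £369,000 passes to the descendants.
The descendants' portion (£369,000) is divided at the children's generation into 3 shares of £123,000. Alma takes £123,000. The 2 shares of the deceased (Ione and Maeve) are combined into a pool of £246,000.
That pool (£246,000) is divided at the grandchildren's generation equally among Oona, Idris, Zubin, Cassia, Flora, and Mateus: £41,000 each.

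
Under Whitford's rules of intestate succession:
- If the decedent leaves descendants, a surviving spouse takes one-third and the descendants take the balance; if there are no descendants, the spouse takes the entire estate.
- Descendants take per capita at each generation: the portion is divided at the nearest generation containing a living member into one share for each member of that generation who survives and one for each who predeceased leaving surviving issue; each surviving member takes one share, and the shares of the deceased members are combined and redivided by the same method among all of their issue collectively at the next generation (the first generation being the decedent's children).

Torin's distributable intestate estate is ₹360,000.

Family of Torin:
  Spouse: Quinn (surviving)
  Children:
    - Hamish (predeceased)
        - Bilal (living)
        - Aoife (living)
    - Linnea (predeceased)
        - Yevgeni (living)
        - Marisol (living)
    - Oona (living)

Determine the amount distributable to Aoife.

Quinn takes one-third of ₹360,000 = ₹120,000. The remaining ₹240,000 passes to the descendants.
The descendants' portion (₹240,000) is divided at the children's generation into 3 shares of ₹80,000. Oona takes ₹80,000. The 2 shares of the deceased (Hamish and Linnea) are combined into a pool of ₹160,000.
That pool (₹160,000) is divided at the grandchildren's generation equally among Bilal, Aoife, Yevgeni, and Marisol: ₹40,000 each.

Aoife receives ₹40,000.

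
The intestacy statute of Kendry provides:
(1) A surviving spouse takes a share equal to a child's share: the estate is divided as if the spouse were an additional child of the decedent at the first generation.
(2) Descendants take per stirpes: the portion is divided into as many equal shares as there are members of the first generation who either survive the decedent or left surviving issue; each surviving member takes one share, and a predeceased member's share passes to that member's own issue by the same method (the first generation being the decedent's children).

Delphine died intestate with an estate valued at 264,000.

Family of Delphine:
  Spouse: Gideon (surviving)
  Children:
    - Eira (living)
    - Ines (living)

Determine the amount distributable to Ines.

Ines receives 88,000.

The spouse counts as an additional share at the children's level, so there are 3 primary shares of 88,000. Gideon takes one such share (88,000).
The children's combined portion (176,000) is divided into 2 shares of 88,000: Eira and Ines each take 88,000.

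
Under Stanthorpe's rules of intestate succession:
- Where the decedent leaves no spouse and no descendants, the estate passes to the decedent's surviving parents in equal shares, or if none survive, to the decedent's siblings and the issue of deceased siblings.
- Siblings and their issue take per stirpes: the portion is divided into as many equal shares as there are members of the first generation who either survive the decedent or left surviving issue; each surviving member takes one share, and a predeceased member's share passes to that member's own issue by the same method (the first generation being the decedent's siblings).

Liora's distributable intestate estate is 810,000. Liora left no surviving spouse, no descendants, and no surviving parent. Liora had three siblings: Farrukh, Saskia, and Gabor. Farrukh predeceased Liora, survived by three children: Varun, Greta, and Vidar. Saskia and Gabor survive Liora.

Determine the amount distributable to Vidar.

The entire 810,000 passes to the siblings and their issue.
That amount (810,000) is divided into 3 shares of 270,000: Saskia and Gabor each take 270,000; Farrukh's 270,000 share passes to Farrukh's issue.
Farrukh's share (270,000) is divided into 3 shares of 90,000: Varun, Greta, and Vidar each take 90,000.

Vidar receives 90,000.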